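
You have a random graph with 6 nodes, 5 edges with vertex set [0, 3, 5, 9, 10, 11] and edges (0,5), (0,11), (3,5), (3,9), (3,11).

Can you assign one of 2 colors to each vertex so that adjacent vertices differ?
Yes, G is 2-colorable

A valid 2-coloring: color 1: [0, 3, 10]; color 2: [5, 9, 11].
(χ(G) = 2 ≤ 2.)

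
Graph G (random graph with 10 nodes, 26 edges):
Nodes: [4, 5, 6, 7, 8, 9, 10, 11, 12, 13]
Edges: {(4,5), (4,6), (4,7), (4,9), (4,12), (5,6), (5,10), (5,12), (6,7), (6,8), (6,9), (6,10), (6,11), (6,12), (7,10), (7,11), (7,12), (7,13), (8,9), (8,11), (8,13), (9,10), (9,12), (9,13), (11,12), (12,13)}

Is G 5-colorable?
A valid 5-coloring: color 1: [6, 13]; color 2: [8, 10, 12]; color 3: [5, 7, 9]; color 4: [4, 11].
(χ(G) = 4 ≤ 5.)

Yes, G is 5-colorable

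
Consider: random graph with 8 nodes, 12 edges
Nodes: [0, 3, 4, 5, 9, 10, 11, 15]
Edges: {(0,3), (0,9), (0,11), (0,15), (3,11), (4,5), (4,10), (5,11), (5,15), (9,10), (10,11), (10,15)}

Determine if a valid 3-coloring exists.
A valid 3-coloring: color 1: [0, 5, 10]; color 2: [4, 9, 11, 15]; color 3: [3].
(χ(G) = 3 ≤ 3.)

Yes, G is 3-colorable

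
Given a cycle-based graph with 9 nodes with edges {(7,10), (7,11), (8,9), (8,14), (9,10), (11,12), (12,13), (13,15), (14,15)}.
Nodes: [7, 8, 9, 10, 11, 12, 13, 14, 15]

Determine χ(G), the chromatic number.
Clique number ω(G) = 2 (lower bound: χ ≥ ω).
Odd cycle [11, 7, 10, 9, 8, 14, 15, 13, 12] needs 3 colors (χ ≥ 3).
The coloring below uses 3 colors, so χ(G) = 3.
A valid 3-coloring: color 1: [8, 10, 11, 13]; color 2: [7, 9, 12, 14]; color 3: [15].

χ(G) = 3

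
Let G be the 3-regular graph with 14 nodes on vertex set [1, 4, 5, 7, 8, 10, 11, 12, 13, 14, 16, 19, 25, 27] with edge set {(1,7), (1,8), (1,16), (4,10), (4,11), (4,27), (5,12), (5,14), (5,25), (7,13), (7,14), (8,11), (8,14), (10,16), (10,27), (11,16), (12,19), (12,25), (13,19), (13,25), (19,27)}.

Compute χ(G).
χ(G) = 3

Clique number ω(G) = 3 (lower bound: χ ≥ ω).
The clique on [4, 10, 27] has size 3, forcing χ ≥ 3, and the coloring below uses 3 colors, so χ(G) = 3.
A valid 3-coloring: color 1: [1, 10, 11, 12, 13, 14]; color 2: [5, 7, 8, 16, 27]; color 3: [4, 19, 25].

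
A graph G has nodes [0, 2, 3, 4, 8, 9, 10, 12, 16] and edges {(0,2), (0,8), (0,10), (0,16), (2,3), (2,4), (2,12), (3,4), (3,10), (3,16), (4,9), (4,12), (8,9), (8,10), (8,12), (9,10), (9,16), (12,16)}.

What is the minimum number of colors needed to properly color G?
Clique number ω(G) = 3 (lower bound: χ ≥ ω).
The clique on [0, 8, 10] has size 3, forcing χ ≥ 3, and the coloring below uses 3 colors, so χ(G) = 3.
A valid 3-coloring: color 1: [4, 10, 16]; color 2: [0, 3, 9, 12]; color 3: [2, 8].

χ(G) = 3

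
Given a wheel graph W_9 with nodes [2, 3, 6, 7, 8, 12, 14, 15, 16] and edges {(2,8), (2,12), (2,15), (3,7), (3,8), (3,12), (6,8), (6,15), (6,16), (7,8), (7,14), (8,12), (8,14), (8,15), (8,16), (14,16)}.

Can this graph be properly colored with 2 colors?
No, G is not 2-colorable

The clique on vertices [2, 8, 12] has size 3 > 2, so it alone needs 3 colors.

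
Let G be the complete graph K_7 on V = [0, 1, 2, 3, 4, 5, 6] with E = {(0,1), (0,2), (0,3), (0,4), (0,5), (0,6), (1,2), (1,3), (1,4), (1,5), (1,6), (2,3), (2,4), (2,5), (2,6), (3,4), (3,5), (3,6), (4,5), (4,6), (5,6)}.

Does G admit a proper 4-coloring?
No, G is not 4-colorable

The clique on vertices [0, 1, 2, 3, 4, 5, 6] has size 7 > 4, so it alone needs 7 colors.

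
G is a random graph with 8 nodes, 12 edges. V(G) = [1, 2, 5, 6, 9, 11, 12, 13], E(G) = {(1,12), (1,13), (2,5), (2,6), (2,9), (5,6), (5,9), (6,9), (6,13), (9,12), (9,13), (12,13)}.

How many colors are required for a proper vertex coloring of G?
Clique number ω(G) = 4 (lower bound: χ ≥ ω).
The clique on [2, 5, 6, 9] has size 4, forcing χ ≥ 4, and the coloring below uses 4 colors, so χ(G) = 4.
A valid 4-coloring: color 1: [1, 9, 11]; color 2: [2, 13]; color 3: [6, 12]; color 4: [5].

χ(G) = 4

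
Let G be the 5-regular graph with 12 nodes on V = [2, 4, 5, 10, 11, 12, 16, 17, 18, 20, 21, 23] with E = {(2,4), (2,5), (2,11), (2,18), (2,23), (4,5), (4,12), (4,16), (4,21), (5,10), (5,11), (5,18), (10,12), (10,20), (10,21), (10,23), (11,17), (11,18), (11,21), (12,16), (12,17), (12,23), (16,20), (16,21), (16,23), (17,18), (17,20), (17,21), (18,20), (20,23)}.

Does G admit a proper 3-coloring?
No, G is not 3-colorable

The clique on vertices [2, 5, 11, 18] has size 4 > 3, so it alone needs 4 colors.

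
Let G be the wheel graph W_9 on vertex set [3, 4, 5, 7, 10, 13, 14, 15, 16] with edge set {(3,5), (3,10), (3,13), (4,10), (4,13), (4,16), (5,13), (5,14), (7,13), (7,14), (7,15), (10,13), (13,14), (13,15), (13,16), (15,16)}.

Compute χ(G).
χ(G) = 3

Clique number ω(G) = 3 (lower bound: χ ≥ ω).
The clique on [3, 10, 13] has size 3, forcing χ ≥ 3, and the coloring below uses 3 colors, so χ(G) = 3.
A valid 3-coloring: color 1: [13]; color 2: [5, 7, 10, 16]; color 3: [3, 4, 14, 15].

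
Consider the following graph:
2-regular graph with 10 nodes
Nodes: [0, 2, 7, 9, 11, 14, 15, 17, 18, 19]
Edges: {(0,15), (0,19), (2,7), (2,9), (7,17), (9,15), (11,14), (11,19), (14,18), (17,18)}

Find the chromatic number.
χ(G) = 2

Clique number ω(G) = 2 (lower bound: χ ≥ ω).
The graph is bipartite (no odd cycle), so 2 colors suffice: χ(G) = 2.
A valid 2-coloring: color 1: [0, 7, 9, 11, 18]; color 2: [2, 14, 15, 17, 19].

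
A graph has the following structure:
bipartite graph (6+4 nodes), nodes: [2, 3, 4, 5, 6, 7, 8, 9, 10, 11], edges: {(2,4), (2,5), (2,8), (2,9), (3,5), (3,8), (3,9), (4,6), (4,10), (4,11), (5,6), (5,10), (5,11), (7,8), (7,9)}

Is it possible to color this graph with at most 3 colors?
A valid 3-coloring: color 1: [4, 5, 8, 9]; color 2: [2, 3, 6, 7, 10, 11].
(χ(G) = 2 ≤ 3.)

Yes, G is 3-colorable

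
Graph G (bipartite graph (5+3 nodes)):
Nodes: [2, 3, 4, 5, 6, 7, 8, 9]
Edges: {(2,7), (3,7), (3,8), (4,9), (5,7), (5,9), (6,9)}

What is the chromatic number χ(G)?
Clique number ω(G) = 2 (lower bound: χ ≥ ω).
The graph is bipartite (no odd cycle), so 2 colors suffice: χ(G) = 2.
A valid 2-coloring: color 1: [7, 8, 9]; color 2: [2, 3, 4, 5, 6].

χ(G) = 2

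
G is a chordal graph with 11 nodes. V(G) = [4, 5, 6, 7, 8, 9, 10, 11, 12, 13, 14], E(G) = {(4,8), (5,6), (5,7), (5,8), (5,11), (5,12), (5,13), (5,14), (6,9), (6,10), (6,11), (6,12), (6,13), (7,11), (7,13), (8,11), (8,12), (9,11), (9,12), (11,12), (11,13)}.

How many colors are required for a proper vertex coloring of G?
Clique number ω(G) = 4 (lower bound: χ ≥ ω).
The clique on [6, 9, 11, 12] has size 4, forcing χ ≥ 4, and the coloring below uses 4 colors, so χ(G) = 4.
A valid 4-coloring: color 1: [4, 5, 9, 10]; color 2: [11, 14]; color 3: [6, 7, 8]; color 4: [12, 13].

χ(G) = 4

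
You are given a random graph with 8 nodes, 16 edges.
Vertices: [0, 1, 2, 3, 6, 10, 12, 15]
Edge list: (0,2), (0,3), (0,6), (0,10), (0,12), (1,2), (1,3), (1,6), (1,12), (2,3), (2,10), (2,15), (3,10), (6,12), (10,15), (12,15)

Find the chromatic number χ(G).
χ(G) = 4

Clique number ω(G) = 4 (lower bound: χ ≥ ω).
The clique on [0, 2, 3, 10] has size 4, forcing χ ≥ 4, and the coloring below uses 4 colors, so χ(G) = 4.
A valid 4-coloring: color 1: [2, 6]; color 2: [0, 1, 15]; color 3: [10, 12]; color 4: [3].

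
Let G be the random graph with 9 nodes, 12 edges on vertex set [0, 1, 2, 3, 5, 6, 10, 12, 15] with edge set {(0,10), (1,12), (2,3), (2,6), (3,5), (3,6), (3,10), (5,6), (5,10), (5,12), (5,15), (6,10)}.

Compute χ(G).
Clique number ω(G) = 4 (lower bound: χ ≥ ω).
The clique on [3, 5, 6, 10] has size 4, forcing χ ≥ 4, and the coloring below uses 4 colors, so χ(G) = 4.
A valid 4-coloring: color 1: [0, 1, 2, 5]; color 2: [6, 12, 15]; color 3: [3]; color 4: [10].

χ(G) = 4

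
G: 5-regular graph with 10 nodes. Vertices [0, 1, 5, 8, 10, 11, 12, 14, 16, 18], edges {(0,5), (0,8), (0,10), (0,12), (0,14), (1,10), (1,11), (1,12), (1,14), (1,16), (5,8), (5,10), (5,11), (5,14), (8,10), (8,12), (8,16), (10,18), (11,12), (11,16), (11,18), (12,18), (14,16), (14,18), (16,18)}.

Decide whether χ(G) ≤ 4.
Yes, G is 4-colorable

A valid 4-coloring: color 1: [0, 1, 18]; color 2: [10, 11, 14]; color 3: [5, 12, 16]; color 4: [8].
(χ(G) = 4 ≤ 4.)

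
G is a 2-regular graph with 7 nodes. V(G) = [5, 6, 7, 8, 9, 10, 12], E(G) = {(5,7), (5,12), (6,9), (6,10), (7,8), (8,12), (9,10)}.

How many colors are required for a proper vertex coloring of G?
Clique number ω(G) = 3 (lower bound: χ ≥ ω).
The clique on [6, 9, 10] has size 3, forcing χ ≥ 3, and the coloring below uses 3 colors, so χ(G) = 3.
A valid 3-coloring: color 1: [7, 10, 12]; color 2: [5, 6, 8]; color 3: [9].

χ(G) = 3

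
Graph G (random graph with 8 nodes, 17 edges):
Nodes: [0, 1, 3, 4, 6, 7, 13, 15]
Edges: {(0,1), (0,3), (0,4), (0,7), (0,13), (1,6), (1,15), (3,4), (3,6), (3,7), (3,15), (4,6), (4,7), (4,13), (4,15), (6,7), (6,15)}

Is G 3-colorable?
No, G is not 3-colorable

The clique on vertices [0, 3, 4, 7] has size 4 > 3, so it alone needs 4 colors.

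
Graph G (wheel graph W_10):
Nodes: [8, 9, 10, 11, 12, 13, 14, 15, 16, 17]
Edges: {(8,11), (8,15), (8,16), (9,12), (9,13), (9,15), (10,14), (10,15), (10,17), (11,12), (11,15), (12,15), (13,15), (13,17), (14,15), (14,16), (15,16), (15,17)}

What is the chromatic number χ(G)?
Clique number ω(G) = 3 (lower bound: χ ≥ ω).
Odd cycle [17, 13, 9, 12, 11, 8, 16, 14, 10] needs 3 colors (χ ≥ 3).
Vertex 15 is adjacent to every vertex of [8, 9, 10, 11, 12, 13, 14, 16, 17], which already need 3 colors among themselves, so 15 needs a new color (χ ≥ 4).
The coloring below uses 4 colors, so χ(G) = 4.
A valid 4-coloring: color 1: [15]; color 2: [9, 11, 14, 17]; color 3: [8, 10, 12, 13]; color 4: [16].

χ(G) = 4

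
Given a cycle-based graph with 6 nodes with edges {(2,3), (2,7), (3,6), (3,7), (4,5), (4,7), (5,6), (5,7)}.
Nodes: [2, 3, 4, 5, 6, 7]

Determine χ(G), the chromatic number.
χ(G) = 3

Clique number ω(G) = 3 (lower bound: χ ≥ ω).
The clique on [2, 3, 7] has size 3, forcing χ ≥ 3, and the coloring below uses 3 colors, so χ(G) = 3.
A valid 3-coloring: color 1: [6, 7]; color 2: [3, 5]; color 3: [2, 4].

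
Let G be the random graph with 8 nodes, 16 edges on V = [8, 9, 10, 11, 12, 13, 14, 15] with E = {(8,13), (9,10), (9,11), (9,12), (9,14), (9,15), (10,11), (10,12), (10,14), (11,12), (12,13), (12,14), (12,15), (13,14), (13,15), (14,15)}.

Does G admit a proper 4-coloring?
Yes, G is 4-colorable

A valid 4-coloring: color 1: [8, 12]; color 2: [9, 13]; color 3: [11, 14]; color 4: [10, 15].
(χ(G) = 4 ≤ 4.)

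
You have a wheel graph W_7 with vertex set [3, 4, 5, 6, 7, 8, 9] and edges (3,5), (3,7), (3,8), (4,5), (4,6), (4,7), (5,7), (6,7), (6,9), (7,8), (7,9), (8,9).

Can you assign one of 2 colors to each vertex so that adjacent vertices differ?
The clique on vertices [7, 8, 9] has size 3 > 2, so it alone needs 3 colors.

No, G is not 2-colorable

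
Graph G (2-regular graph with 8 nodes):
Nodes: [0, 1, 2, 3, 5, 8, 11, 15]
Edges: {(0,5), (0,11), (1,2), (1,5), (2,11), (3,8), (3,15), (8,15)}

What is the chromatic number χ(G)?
Clique number ω(G) = 3 (lower bound: χ ≥ ω).
The clique on [3, 8, 15] has size 3, forcing χ ≥ 3, and the coloring below uses 3 colors, so χ(G) = 3.
A valid 3-coloring: color 1: [3, 5, 11]; color 2: [0, 1, 15]; color 3: [2, 8].

χ(G) = 3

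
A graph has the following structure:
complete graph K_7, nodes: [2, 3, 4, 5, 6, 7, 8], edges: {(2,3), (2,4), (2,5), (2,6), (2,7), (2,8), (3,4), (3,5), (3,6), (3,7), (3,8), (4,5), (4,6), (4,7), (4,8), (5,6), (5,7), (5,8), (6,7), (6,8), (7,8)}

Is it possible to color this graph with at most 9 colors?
A valid 9-coloring: color 1: [3]; color 2: [6]; color 3: [7]; color 4: [2]; color 5: [5]; color 6: [8]; color 7: [4].
(χ(G) = 7 ≤ 9.)

Yes, G is 9-colorable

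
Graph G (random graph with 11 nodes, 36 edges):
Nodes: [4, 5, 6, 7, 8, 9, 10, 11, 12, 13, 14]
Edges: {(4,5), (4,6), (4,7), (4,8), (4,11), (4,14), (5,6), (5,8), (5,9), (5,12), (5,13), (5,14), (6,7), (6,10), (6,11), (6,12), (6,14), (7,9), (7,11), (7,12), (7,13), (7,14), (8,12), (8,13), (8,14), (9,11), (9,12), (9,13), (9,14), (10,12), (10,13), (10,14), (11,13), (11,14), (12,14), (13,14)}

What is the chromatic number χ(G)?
Clique number ω(G) = 5 (lower bound: χ ≥ ω).
The clique on [7, 9, 11, 13, 14] has size 5, forcing χ ≥ 5, and the coloring below uses 5 colors, so χ(G) = 5.
A valid 5-coloring: color 1: [14]; color 2: [5, 7, 10]; color 3: [6, 8, 9]; color 4: [11, 12]; color 5: [4, 13].

χ(G) = 5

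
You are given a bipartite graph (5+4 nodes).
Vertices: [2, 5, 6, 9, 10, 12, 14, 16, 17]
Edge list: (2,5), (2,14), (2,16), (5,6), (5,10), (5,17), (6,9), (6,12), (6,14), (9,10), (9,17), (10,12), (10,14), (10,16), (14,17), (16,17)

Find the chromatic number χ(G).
χ(G) = 2

Clique number ω(G) = 2 (lower bound: χ ≥ ω).
The graph is bipartite (no odd cycle), so 2 colors suffice: χ(G) = 2.
A valid 2-coloring: color 1: [2, 6, 10, 17]; color 2: [5, 9, 12, 14, 16].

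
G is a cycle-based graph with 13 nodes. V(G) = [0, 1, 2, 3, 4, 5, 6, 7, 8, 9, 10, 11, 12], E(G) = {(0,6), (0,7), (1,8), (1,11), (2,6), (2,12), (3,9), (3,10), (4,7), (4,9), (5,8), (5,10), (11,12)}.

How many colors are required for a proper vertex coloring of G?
χ(G) = 3

Clique number ω(G) = 2 (lower bound: χ ≥ ω).
Odd cycle [8, 1, 11, 12, 2, 6, 0, 7, 4, 9, 3, 10, 5] needs 3 colors (χ ≥ 3).
The coloring below uses 3 colors, so χ(G) = 3.
A valid 3-coloring: color 1: [0, 2, 4, 8, 10, 11]; color 2: [1, 5, 6, 7, 9, 12]; color 3: [3].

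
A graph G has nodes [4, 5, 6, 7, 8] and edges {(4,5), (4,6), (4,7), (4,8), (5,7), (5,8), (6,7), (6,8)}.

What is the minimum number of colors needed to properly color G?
Clique number ω(G) = 3 (lower bound: χ ≥ ω).
The clique on [4, 5, 8] has size 3, forcing χ ≥ 3, and the coloring below uses 3 colors, so χ(G) = 3.
A valid 3-coloring: color 1: [4]; color 2: [5, 6]; color 3: [7, 8].

χ(G) = 3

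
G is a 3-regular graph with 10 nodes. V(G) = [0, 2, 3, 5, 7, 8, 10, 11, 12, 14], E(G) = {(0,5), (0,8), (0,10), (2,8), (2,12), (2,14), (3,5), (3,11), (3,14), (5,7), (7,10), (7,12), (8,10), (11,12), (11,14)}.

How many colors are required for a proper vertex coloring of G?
Clique number ω(G) = 3 (lower bound: χ ≥ ω).
The clique on [0, 8, 10] has size 3, forcing χ ≥ 3, and the coloring below uses 3 colors, so χ(G) = 3.
A valid 3-coloring: color 1: [0, 2, 3, 7]; color 2: [5, 10, 12, 14]; color 3: [8, 11].

χ(G) = 3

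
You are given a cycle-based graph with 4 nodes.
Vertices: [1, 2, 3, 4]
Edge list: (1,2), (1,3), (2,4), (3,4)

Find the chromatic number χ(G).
Clique number ω(G) = 2 (lower bound: χ ≥ ω).
The graph is bipartite (no odd cycle), so 2 colors suffice: χ(G) = 2.
A valid 2-coloring: color 1: [1, 4]; color 2: [2, 3].

χ(G) = 2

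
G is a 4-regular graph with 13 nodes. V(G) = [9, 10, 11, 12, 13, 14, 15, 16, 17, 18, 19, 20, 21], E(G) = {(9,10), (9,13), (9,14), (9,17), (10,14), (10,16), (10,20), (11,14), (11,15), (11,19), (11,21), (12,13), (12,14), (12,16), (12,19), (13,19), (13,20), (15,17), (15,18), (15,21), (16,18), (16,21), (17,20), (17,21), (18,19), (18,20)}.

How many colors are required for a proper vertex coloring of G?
χ(G) = 3

Clique number ω(G) = 3 (lower bound: χ ≥ ω).
The clique on [9, 10, 14] has size 3, forcing χ ≥ 3, and the coloring below uses 3 colors, so χ(G) = 3.
A valid 3-coloring: color 1: [10, 11, 13, 17, 18]; color 2: [14, 15, 16, 19, 20]; color 3: [9, 12, 21].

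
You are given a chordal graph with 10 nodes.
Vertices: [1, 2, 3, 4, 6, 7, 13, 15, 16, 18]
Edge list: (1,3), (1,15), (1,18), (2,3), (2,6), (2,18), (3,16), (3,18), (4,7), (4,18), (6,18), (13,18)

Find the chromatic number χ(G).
χ(G) = 3

Clique number ω(G) = 3 (lower bound: χ ≥ ω).
The clique on [1, 3, 18] has size 3, forcing χ ≥ 3, and the coloring below uses 3 colors, so χ(G) = 3.
A valid 3-coloring: color 1: [7, 15, 16, 18]; color 2: [3, 4, 6, 13]; color 3: [1, 2].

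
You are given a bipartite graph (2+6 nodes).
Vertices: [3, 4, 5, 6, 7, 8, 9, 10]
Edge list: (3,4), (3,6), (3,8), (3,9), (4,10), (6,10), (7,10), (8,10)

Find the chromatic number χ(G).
χ(G) = 2

Clique number ω(G) = 2 (lower bound: χ ≥ ω).
The graph is bipartite (no odd cycle), so 2 colors suffice: χ(G) = 2.
A valid 2-coloring: color 1: [3, 5, 10]; color 2: [4, 6, 7, 8, 9].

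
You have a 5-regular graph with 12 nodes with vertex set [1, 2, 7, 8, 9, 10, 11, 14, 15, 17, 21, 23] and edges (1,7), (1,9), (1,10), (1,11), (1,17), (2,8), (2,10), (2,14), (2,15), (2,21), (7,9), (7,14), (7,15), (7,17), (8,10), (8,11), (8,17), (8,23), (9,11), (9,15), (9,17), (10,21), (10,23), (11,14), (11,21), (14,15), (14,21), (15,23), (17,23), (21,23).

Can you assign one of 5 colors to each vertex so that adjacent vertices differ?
Yes, G is 5-colorable

A valid 5-coloring: color 1: [15, 17, 21]; color 2: [1, 8, 14]; color 3: [2, 9, 23]; color 4: [7, 10, 11].
(χ(G) = 4 ≤ 5.)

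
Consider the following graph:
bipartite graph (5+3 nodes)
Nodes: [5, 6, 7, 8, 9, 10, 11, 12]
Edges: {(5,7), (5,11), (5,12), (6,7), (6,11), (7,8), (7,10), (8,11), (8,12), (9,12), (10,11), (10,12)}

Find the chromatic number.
χ(G) = 2

Clique number ω(G) = 2 (lower bound: χ ≥ ω).
The graph is bipartite (no odd cycle), so 2 colors suffice: χ(G) = 2.
A valid 2-coloring: color 1: [7, 11, 12]; color 2: [5, 6, 8, 9, 10].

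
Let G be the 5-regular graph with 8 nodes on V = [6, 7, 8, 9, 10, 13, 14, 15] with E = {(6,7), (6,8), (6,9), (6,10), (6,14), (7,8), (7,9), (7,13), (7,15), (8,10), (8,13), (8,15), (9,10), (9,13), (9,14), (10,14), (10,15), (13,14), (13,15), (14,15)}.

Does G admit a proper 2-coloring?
No, G is not 2-colorable

The clique on vertices [7, 8, 13, 15] has size 4 > 2, so it alone needs 4 colors.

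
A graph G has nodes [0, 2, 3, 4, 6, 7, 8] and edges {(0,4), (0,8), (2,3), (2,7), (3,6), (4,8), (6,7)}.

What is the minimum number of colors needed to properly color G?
χ(G) = 3

Clique number ω(G) = 3 (lower bound: χ ≥ ω).
The clique on [0, 4, 8] has size 3, forcing χ ≥ 3, and the coloring below uses 3 colors, so χ(G) = 3.
A valid 3-coloring: color 1: [3, 7, 8]; color 2: [2, 4, 6]; color 3: [0].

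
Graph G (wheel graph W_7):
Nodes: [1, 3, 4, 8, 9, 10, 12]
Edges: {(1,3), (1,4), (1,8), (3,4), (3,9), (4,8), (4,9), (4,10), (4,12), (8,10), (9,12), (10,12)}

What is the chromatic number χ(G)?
Clique number ω(G) = 3 (lower bound: χ ≥ ω).
The clique on [1, 4, 8] has size 3, forcing χ ≥ 3, and the coloring below uses 3 colors, so χ(G) = 3.
A valid 3-coloring: color 1: [4]; color 2: [3, 8, 12]; color 3: [1, 9, 10].

χ(G) = 3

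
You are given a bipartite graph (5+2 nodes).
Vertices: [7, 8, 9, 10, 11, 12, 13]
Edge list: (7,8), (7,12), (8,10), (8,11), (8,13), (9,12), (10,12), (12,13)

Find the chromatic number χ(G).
χ(G) = 2

Clique number ω(G) = 2 (lower bound: χ ≥ ω).
The graph is bipartite (no odd cycle), so 2 colors suffice: χ(G) = 2.
A valid 2-coloring: color 1: [8, 12]; color 2: [7, 9, 10, 11, 13].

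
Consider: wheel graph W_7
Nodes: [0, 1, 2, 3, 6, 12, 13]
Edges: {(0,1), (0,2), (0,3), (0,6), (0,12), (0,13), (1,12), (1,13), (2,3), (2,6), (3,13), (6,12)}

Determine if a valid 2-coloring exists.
The clique on vertices [0, 1, 12] has size 3 > 2, so it alone needs 3 colors.

No, G is not 2-colorable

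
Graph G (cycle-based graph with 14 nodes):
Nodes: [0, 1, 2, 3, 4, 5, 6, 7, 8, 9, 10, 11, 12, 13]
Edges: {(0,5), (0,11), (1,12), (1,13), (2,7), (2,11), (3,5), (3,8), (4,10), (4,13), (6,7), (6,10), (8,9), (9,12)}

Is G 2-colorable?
Yes, G is 2-colorable

A valid 2-coloring: color 1: [5, 7, 8, 10, 11, 12, 13]; color 2: [0, 1, 2, 3, 4, 6, 9].
(χ(G) = 2 ≤ 2.)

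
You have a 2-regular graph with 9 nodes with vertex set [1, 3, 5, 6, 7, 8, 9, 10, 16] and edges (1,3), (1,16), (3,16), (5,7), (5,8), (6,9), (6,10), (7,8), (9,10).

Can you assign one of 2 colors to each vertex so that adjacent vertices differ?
No, G is not 2-colorable

The clique on vertices [1, 3, 16] has size 3 > 2, so it alone needs 3 colors.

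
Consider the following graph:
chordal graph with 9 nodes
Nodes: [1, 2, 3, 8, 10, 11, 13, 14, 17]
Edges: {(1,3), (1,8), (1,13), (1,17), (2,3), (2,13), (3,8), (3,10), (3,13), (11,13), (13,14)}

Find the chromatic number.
χ(G) = 3

Clique number ω(G) = 3 (lower bound: χ ≥ ω).
The clique on [1, 3, 8] has size 3, forcing χ ≥ 3, and the coloring below uses 3 colors, so χ(G) = 3.
A valid 3-coloring: color 1: [8, 10, 13, 17]; color 2: [3, 11, 14]; color 3: [1, 2].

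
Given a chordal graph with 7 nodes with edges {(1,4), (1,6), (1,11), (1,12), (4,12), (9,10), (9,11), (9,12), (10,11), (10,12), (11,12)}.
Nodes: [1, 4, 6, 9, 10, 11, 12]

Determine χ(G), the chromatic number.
Clique number ω(G) = 4 (lower bound: χ ≥ ω).
The clique on [9, 10, 11, 12] has size 4, forcing χ ≥ 4, and the coloring below uses 4 colors, so χ(G) = 4.
A valid 4-coloring: color 1: [6, 12]; color 2: [4, 11]; color 3: [1, 10]; color 4: [9].

χ(G) = 4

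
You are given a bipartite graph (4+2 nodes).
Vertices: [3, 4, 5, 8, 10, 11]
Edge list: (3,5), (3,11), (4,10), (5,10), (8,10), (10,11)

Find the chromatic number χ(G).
Clique number ω(G) = 2 (lower bound: χ ≥ ω).
The graph is bipartite (no odd cycle), so 2 colors suffice: χ(G) = 2.
A valid 2-coloring: color 1: [3, 10]; color 2: [4, 5, 8, 11].

χ(G) = 2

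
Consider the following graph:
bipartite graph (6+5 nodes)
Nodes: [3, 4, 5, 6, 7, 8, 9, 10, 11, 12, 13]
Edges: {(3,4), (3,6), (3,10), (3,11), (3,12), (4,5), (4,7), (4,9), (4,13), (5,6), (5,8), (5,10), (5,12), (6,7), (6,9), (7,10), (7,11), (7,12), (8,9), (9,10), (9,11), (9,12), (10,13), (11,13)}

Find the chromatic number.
Clique number ω(G) = 2 (lower bound: χ ≥ ω).
The graph is bipartite (no odd cycle), so 2 colors suffice: χ(G) = 2.
A valid 2-coloring: color 1: [3, 5, 7, 9, 13]; color 2: [4, 6, 8, 10, 11, 12].

χ(G) = 2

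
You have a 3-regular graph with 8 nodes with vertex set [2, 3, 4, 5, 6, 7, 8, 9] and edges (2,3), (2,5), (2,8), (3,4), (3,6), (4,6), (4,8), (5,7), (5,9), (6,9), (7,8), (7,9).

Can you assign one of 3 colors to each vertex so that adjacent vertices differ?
A valid 3-coloring: color 1: [5, 6, 8]; color 2: [2, 4, 7]; color 3: [3, 9].
(χ(G) = 3 ≤ 3.)

Yes, G is 3-colorable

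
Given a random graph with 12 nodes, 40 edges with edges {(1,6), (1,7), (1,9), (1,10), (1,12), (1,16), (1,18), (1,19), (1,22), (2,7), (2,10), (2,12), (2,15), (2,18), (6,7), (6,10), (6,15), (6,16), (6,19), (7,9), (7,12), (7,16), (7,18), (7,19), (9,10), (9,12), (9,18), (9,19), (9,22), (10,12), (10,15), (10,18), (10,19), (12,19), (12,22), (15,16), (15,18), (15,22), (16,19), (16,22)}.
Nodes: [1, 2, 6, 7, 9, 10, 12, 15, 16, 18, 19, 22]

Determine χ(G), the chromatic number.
Clique number ω(G) = 5 (lower bound: χ ≥ ω).
The clique on [1, 9, 10, 12, 19] has size 5, forcing χ ≥ 5, and the coloring below uses 5 colors, so χ(G) = 5.
A valid 5-coloring: color 1: [1, 15]; color 2: [7, 10, 22]; color 3: [2, 9, 16]; color 4: [18, 19]; color 5: [6, 12].

χ(G) = 5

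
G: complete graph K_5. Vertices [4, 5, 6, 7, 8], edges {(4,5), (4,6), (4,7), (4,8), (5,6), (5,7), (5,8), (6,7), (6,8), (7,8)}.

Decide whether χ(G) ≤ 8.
A valid 8-coloring: color 1: [8]; color 2: [4]; color 3: [6]; color 4: [5]; color 5: [7].
(χ(G) = 5 ≤ 8.)

Yes, G is 8-colorable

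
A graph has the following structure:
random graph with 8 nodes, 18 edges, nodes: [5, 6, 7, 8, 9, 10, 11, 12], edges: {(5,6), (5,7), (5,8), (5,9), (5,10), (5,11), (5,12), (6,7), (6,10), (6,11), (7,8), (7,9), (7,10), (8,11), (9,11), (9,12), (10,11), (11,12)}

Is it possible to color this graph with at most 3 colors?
The clique on vertices [5, 9, 11, 12] has size 4 > 3, so it alone needs 4 colors.

No, G is not 3-colorable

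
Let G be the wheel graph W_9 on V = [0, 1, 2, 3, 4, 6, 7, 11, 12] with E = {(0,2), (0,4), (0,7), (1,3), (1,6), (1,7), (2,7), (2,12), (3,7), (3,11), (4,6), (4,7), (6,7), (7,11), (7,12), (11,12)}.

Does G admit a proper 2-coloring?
No, G is not 2-colorable

The clique on vertices [0, 2, 7] has size 3 > 2, so it alone needs 3 colors.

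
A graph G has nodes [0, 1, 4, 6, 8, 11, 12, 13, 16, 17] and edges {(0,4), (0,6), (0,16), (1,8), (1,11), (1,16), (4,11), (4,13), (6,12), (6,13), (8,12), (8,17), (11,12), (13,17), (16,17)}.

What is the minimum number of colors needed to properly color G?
Clique number ω(G) = 2 (lower bound: χ ≥ ω).
Odd cycle [13, 6, 12, 11, 4] needs 3 colors (χ ≥ 3).
The coloring below uses 3 colors, so χ(G) = 3.
A valid 3-coloring: color 1: [1, 4, 12, 17]; color 2: [0, 8, 11, 13]; color 3: [6, 16].

χ(G) = 3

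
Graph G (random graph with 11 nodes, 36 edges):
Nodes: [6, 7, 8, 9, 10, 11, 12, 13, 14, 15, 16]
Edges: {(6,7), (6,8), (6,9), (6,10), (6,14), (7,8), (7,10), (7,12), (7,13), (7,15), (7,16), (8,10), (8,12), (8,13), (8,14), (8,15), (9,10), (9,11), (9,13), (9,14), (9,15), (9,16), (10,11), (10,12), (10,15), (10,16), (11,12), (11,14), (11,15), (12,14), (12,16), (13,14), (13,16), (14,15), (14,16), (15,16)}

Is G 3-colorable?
No, G is not 3-colorable

The clique on vertices [9, 10, 15, 16] has size 4 > 3, so it alone needs 4 colors.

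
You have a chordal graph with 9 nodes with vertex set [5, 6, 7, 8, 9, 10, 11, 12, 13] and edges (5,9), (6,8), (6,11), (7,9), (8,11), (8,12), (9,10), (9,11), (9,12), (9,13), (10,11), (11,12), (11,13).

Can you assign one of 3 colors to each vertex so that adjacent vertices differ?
Yes, G is 3-colorable

A valid 3-coloring: color 1: [5, 7, 11]; color 2: [8, 9]; color 3: [6, 10, 12, 13].
(χ(G) = 3 ≤ 3.)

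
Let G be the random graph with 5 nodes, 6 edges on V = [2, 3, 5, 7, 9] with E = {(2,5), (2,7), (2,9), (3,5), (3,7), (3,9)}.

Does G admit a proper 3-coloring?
A valid 3-coloring: color 1: [2, 3]; color 2: [5, 7, 9].
(χ(G) = 2 ≤ 3.)

Yes, G is 3-colorable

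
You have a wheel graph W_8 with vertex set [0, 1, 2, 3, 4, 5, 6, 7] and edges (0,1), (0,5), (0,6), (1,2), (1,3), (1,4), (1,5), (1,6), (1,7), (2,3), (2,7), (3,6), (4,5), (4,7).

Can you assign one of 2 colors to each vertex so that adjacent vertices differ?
The clique on vertices [0, 1, 5] has size 3 > 2, so it alone needs 3 colors.

No, G is not 2-colorable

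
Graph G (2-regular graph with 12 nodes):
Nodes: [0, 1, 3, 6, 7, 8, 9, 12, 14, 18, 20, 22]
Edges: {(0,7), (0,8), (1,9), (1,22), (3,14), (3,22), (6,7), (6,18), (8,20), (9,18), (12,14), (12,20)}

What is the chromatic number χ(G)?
Clique number ω(G) = 2 (lower bound: χ ≥ ω).
The graph is bipartite (no odd cycle), so 2 colors suffice: χ(G) = 2.
A valid 2-coloring: color 1: [1, 3, 7, 8, 12, 18]; color 2: [0, 6, 9, 14, 20, 22].

χ(G) = 2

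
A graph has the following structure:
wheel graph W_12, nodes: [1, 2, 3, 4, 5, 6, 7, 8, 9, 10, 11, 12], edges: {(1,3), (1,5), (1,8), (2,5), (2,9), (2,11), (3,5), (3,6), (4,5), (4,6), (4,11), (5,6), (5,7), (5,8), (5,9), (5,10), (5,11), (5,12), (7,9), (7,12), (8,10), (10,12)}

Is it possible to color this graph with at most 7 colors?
Yes, G is 7-colorable

A valid 7-coloring: color 1: [5]; color 2: [1, 2, 6, 7, 10]; color 3: [3, 8, 9, 11, 12]; color 4: [4].
(χ(G) = 4 ≤ 7.)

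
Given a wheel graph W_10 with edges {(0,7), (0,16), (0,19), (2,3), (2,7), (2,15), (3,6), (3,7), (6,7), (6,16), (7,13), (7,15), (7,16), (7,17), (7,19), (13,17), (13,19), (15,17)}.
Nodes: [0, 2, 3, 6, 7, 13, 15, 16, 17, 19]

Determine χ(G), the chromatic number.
χ(G) = 4

Clique number ω(G) = 3 (lower bound: χ ≥ ω).
Odd cycle [19, 0, 16, 6, 3, 2, 15, 17, 13] needs 3 colors (χ ≥ 3).
Vertex 7 is adjacent to every vertex of [0, 2, 3, 6, 13, 15, 16, 17, 19], which already need 3 colors among themselves, so 7 needs a new color (χ ≥ 4).
The coloring below uses 4 colors, so χ(G) = 4.
A valid 4-coloring: color 1: [7]; color 2: [3, 16, 17, 19]; color 3: [0, 2, 6, 13]; color 4: [15].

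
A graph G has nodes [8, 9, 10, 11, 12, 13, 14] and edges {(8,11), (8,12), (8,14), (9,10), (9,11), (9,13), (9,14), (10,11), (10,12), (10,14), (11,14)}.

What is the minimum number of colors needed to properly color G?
χ(G) = 4

Clique number ω(G) = 4 (lower bound: χ ≥ ω).
The clique on [9, 10, 11, 14] has size 4, forcing χ ≥ 4, and the coloring below uses 4 colors, so χ(G) = 4.
A valid 4-coloring: color 1: [8, 9]; color 2: [10, 13]; color 3: [12, 14]; color 4: [11].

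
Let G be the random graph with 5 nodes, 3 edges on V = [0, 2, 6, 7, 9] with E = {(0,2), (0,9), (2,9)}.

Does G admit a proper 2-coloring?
No, G is not 2-colorable

The clique on vertices [0, 2, 9] has size 3 > 2, so it alone needs 3 colors.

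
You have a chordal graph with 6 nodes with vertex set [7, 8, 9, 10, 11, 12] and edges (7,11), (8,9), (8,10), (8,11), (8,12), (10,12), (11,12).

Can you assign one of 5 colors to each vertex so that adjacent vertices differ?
Yes, G is 5-colorable

A valid 5-coloring: color 1: [7, 8]; color 2: [9, 10, 11]; color 3: [12].
(χ(G) = 3 ≤ 5.)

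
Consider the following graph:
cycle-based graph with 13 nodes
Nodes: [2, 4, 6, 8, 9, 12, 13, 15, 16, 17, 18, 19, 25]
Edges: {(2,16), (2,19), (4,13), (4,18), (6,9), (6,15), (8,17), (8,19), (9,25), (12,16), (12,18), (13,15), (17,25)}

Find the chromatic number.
Clique number ω(G) = 2 (lower bound: χ ≥ ω).
Odd cycle [6, 9, 25, 17, 8, 19, 2, 16, 12, 18, 4, 13, 15] needs 3 colors (χ ≥ 3).
The coloring below uses 3 colors, so χ(G) = 3.
A valid 3-coloring: color 1: [2, 6, 8, 12, 13, 25]; color 2: [9, 15, 16, 17, 18, 19]; color 3: [4].

χ(G) = 3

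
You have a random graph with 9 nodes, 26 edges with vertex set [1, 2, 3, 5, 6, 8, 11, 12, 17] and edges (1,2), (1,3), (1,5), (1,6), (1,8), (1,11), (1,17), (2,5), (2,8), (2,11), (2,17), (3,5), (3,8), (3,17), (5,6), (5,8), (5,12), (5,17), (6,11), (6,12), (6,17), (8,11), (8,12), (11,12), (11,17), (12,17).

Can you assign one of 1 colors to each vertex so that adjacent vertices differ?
The clique on vertices [1, 2, 8, 11] has size 4 > 1, so it alone needs 4 colors.

No, G is not 1-colorable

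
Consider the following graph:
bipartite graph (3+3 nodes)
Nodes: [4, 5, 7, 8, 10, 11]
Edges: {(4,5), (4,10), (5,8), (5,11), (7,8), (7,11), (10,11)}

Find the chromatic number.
Clique number ω(G) = 2 (lower bound: χ ≥ ω).
The graph is bipartite (no odd cycle), so 2 colors suffice: χ(G) = 2.
A valid 2-coloring: color 1: [4, 8, 11]; color 2: [5, 7, 10].

χ(G) = 2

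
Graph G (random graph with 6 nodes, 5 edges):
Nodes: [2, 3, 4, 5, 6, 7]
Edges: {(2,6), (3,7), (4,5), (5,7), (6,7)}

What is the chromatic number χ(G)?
Clique number ω(G) = 2 (lower bound: χ ≥ ω).
The graph is bipartite (no odd cycle), so 2 colors suffice: χ(G) = 2.
A valid 2-coloring: color 1: [2, 4, 7]; color 2: [3, 5, 6].

χ(G) = 2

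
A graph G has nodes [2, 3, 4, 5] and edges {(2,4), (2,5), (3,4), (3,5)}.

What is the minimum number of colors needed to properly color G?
Clique number ω(G) = 2 (lower bound: χ ≥ ω).
The graph is bipartite (no odd cycle), so 2 colors suffice: χ(G) = 2.
A valid 2-coloring: color 1: [2, 3]; color 2: [4, 5].

χ(G) = 2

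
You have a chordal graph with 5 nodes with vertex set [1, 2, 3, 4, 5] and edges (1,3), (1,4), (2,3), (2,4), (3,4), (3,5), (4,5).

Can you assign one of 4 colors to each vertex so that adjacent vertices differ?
Yes, G is 4-colorable

A valid 4-coloring: color 1: [4]; color 2: [3]; color 3: [1, 2, 5].
(χ(G) = 3 ≤ 4.)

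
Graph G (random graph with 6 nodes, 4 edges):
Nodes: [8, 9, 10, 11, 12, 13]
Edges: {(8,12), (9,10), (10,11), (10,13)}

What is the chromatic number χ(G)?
Clique number ω(G) = 2 (lower bound: χ ≥ ω).
The graph is bipartite (no odd cycle), so 2 colors suffice: χ(G) = 2.
A valid 2-coloring: color 1: [8, 10]; color 2: [9, 11, 12, 13].

χ(G) = 2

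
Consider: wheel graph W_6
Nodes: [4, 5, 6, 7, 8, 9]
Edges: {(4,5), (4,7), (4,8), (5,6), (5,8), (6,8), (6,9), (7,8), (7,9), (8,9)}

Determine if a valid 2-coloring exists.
The clique on vertices [6, 8, 9] has size 3 > 2, so it alone needs 3 colors.

No, G is not 2-colorable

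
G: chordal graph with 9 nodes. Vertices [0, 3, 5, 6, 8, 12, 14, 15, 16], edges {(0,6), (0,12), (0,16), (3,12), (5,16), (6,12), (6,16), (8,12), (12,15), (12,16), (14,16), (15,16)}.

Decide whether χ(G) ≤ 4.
A valid 4-coloring: color 1: [5, 12, 14]; color 2: [3, 8, 16]; color 3: [0, 15]; color 4: [6].
(χ(G) = 4 ≤ 4.)

Yes, G is 4-colorable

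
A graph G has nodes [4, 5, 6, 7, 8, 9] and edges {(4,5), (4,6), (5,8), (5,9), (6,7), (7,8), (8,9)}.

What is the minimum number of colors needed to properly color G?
χ(G) = 3

Clique number ω(G) = 3 (lower bound: χ ≥ ω).
The clique on [5, 8, 9] has size 3, forcing χ ≥ 3, and the coloring below uses 3 colors, so χ(G) = 3.
A valid 3-coloring: color 1: [5, 7]; color 2: [4, 8]; color 3: [6, 9].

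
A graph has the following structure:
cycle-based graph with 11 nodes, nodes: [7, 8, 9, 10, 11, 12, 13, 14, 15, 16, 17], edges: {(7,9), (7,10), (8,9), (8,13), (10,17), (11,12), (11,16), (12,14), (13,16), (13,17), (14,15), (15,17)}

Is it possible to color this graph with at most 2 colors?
Odd cycle [15, 14, 12, 11, 16, 13, 17] needs 3 colors (χ ≥ 3).
Hence χ(G) ≥ 3 > 2, so no proper 2-coloring exists.

No, G is not 2-colorable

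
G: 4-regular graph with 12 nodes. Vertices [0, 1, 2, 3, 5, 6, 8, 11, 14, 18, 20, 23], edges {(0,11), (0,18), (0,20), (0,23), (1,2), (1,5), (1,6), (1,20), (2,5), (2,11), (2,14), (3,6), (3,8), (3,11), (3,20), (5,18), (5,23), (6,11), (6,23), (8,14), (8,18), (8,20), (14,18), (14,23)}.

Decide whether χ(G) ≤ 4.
Yes, G is 4-colorable

A valid 4-coloring: color 1: [2, 6, 18, 20]; color 2: [0, 3, 5, 14]; color 3: [1, 8, 11, 23].
(χ(G) = 3 ≤ 4.)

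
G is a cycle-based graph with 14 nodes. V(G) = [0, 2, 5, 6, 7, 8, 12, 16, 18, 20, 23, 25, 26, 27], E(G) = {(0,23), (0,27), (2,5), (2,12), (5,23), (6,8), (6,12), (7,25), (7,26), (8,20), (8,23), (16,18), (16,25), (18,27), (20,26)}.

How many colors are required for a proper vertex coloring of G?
Clique number ω(G) = 2 (lower bound: χ ≥ ω).
The graph is bipartite (no odd cycle), so 2 colors suffice: χ(G) = 2.
A valid 2-coloring: color 1: [0, 5, 8, 12, 18, 25, 26]; color 2: [2, 6, 7, 16, 20, 23, 27].

χ(G) = 2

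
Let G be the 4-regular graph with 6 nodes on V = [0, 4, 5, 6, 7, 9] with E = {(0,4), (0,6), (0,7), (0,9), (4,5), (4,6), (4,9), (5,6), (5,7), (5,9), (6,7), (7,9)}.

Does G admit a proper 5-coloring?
A valid 5-coloring: color 1: [6, 9]; color 2: [0, 5]; color 3: [4, 7].
(χ(G) = 3 ≤ 5.)

Yes, G is 5-colorable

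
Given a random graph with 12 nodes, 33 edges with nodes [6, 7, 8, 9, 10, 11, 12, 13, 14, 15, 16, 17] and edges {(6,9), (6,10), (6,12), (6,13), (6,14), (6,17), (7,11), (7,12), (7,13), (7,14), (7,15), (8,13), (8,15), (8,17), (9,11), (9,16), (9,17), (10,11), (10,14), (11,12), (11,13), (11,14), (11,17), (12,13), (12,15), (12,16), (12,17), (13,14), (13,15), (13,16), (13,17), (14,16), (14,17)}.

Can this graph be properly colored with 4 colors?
A valid 4-coloring: color 1: [9, 10, 13]; color 2: [8, 12, 14]; color 3: [6, 11, 15, 16]; color 4: [7, 17].
(χ(G) = 4 ≤ 4.)

Yes, G is 4-colorable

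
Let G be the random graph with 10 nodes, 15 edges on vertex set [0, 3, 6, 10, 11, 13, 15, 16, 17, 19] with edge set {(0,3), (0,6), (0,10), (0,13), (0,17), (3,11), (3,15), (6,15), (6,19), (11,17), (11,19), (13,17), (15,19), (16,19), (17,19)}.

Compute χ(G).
Clique number ω(G) = 3 (lower bound: χ ≥ ω).
The clique on [0, 13, 17] has size 3, forcing χ ≥ 3, and the coloring below uses 3 colors, so χ(G) = 3.
A valid 3-coloring: color 1: [0, 19]; color 2: [3, 6, 10, 16, 17]; color 3: [11, 13, 15].

χ(G) = 3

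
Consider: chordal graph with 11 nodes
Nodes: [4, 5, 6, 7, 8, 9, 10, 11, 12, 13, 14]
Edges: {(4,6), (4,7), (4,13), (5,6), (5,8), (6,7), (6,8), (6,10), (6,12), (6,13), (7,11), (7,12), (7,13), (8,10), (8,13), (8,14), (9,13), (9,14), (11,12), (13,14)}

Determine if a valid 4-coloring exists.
Yes, G is 4-colorable

A valid 4-coloring: color 1: [6, 11, 14]; color 2: [5, 10, 12, 13]; color 3: [7, 8, 9]; color 4: [4].
(χ(G) = 4 ≤ 4.)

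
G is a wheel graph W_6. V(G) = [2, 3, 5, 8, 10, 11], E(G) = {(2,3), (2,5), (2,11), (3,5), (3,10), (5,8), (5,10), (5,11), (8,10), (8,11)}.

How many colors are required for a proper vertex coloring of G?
Clique number ω(G) = 3 (lower bound: χ ≥ ω).
Odd cycle [3, 10, 8, 11, 2] needs 3 colors (χ ≥ 3).
Vertex 5 is adjacent to every vertex of [2, 3, 8, 10, 11], which already need 3 colors among themselves, so 5 needs a new color (χ ≥ 4).
The coloring below uses 4 colors, so χ(G) = 4.
A valid 4-coloring: color 1: [5]; color 2: [3, 11]; color 3: [2, 10]; color 4: [8].

χ(G) = 4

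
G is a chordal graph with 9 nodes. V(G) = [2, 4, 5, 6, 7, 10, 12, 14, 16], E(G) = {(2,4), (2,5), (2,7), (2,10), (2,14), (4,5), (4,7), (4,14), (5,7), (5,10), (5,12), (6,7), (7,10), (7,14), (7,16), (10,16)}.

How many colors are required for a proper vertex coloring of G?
χ(G) = 4

Clique number ω(G) = 4 (lower bound: χ ≥ ω).
The clique on [2, 5, 7, 10] has size 4, forcing χ ≥ 4, and the coloring below uses 4 colors, so χ(G) = 4.
A valid 4-coloring: color 1: [7, 12]; color 2: [5, 6, 14, 16]; color 3: [2]; color 4: [4, 10].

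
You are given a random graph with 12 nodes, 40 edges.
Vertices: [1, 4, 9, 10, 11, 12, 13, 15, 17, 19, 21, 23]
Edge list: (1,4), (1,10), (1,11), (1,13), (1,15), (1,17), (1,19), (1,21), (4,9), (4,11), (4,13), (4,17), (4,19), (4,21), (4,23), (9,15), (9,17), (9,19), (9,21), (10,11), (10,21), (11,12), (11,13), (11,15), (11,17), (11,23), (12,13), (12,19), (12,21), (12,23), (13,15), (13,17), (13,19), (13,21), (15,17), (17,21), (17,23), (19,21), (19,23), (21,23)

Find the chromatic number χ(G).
Clique number ω(G) = 5 (lower bound: χ ≥ ω).
The clique on [1, 4, 11, 13, 17] has size 5, forcing χ ≥ 5, and the coloring below uses 5 colors, so χ(G) = 5.
A valid 5-coloring: color 1: [11, 21]; color 2: [9, 10, 13, 23]; color 3: [17, 19]; color 4: [4, 12, 15]; color 5: [1].

χ(G) = 5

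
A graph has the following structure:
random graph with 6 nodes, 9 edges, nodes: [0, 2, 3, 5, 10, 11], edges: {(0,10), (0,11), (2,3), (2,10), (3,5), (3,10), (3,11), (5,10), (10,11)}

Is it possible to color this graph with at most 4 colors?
A valid 4-coloring: color 1: [10]; color 2: [0, 3]; color 3: [2, 5, 11].
(χ(G) = 3 ≤ 4.)

Yes, G is 4-colorable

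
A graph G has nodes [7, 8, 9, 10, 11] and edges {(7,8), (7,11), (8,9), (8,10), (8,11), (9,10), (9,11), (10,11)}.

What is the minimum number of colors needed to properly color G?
χ(G) = 4

Clique number ω(G) = 4 (lower bound: χ ≥ ω).
The clique on [8, 9, 10, 11] has size 4, forcing χ ≥ 4, and the coloring below uses 4 colors, so χ(G) = 4.
A valid 4-coloring: color 1: [8]; color 2: [11]; color 3: [7, 10]; color 4: [9].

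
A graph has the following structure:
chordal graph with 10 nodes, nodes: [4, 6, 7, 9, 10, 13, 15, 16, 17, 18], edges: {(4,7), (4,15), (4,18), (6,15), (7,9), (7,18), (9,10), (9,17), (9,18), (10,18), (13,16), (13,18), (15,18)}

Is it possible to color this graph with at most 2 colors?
The clique on vertices [9, 10, 18] has size 3 > 2, so it alone needs 3 colors.

No, G is not 2-colorable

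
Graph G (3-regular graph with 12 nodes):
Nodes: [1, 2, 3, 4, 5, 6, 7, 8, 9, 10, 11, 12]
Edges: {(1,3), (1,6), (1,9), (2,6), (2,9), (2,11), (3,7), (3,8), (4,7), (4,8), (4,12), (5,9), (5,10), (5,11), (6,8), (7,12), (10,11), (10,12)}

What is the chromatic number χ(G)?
Clique number ω(G) = 3 (lower bound: χ ≥ ω).
The clique on [4, 7, 12] has size 3, forcing χ ≥ 3, and the coloring below uses 3 colors, so χ(G) = 3.
A valid 3-coloring: color 1: [3, 6, 9, 11, 12]; color 2: [1, 2, 7, 8, 10]; color 3: [4, 5].

χ(G) = 3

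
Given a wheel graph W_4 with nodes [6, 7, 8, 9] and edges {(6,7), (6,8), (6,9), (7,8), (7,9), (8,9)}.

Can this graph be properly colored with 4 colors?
A valid 4-coloring: color 1: [8]; color 2: [6]; color 3: [7]; color 4: [9].
(χ(G) = 4 ≤ 4.)

Yes, G is 4-colorable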